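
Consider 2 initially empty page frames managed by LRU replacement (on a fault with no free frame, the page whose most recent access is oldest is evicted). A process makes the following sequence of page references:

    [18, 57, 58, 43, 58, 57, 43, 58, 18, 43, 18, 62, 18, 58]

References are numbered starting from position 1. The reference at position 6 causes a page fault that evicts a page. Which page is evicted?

pos 1: 18 → miss, frames (18)
pos 2: 57 → miss, frames (18 57)
pos 3: 58 → miss, evict 18, frames (57 58)
pos 4: 43 → miss, evict 57, frames (58 43)
pos 5: 58 → hit
pos 6: 57 → miss, evict 43, frames (58 57)
At position 6, page 43 is evicted.

43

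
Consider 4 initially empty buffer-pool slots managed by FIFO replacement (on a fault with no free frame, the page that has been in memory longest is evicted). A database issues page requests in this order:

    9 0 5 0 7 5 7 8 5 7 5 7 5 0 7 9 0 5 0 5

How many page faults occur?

9 → miss, frames {9}
0 → miss, frames {9,0}
5 → miss, frames {9,0,5}
0 → hit
7 → miss, frames {9,0,5,7}
5 → hit
7 → hit
8 → miss, evict 9, frames {0,5,7,8}
5 → hit
7 → hit
5 → hit
7 → hit
5 → hit
0 → hit
7 → hit
9 → miss, evict 0, frames {5,7,8,9}
0 → miss, evict 5, frames {7,8,9,0}
5 → miss, evict 7, frames {8,9,0,5}
0 → hit
5 → hit
Page faults: 8.

8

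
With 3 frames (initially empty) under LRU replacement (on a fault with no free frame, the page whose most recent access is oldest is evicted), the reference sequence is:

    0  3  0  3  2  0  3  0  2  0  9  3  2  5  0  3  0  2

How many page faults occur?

10

0 -> fault, frames [0]
3 -> fault, frames [0, 3]
0 -> hit
3 -> hit
2 -> fault, frames [0, 3, 2]
0 -> hit
3 -> hit
0 -> hit
2 -> hit
0 -> hit
9 -> fault, evict 3, frames [2, 0, 9]
3 -> fault, evict 2, frames [0, 9, 3]
2 -> fault, evict 0, frames [9, 3, 2]
5 -> fault, evict 9, frames [3, 2, 5]
0 -> fault, evict 3, frames [2, 5, 0]
3 -> fault, evict 2, frames [5, 0, 3]
0 -> hit
2 -> fault, evict 5, frames [3, 0, 2]
Page faults: 10.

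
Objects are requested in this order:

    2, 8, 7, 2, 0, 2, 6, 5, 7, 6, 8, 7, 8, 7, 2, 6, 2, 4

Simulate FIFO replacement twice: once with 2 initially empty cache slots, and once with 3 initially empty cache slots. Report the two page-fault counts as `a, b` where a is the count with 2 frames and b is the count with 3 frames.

2 frames: F F F F F . F F F F F F . . F F . F → 14 faults.
3 frames: F F F . F F F F F . F . . . F F . F → 12 faults.
12 < 14: adding a frame reduced faults, as is typical.

14, 12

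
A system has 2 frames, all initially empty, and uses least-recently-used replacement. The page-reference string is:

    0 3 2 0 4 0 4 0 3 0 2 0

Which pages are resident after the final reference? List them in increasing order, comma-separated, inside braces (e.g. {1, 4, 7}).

0 -> fault, frames {0}
3 -> fault, frames {0,3}
2 -> fault, evict 0, frames {3,2}
0 -> fault, evict 3, frames {2,0}
4 -> fault, evict 2, frames {0,4}
0 -> hit
4 -> hit
0 -> hit
3 -> fault, evict 4, frames {0,3}
0 -> hit
2 -> fault, evict 3, frames {0,2}
0 -> hit

{0, 2}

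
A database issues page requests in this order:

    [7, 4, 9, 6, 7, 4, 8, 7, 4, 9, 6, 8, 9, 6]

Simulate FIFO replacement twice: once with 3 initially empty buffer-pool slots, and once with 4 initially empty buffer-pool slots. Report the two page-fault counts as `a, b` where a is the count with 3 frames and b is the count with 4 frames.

3 frames: F F F F F F F . . F F . . . → 9 faults.
4 frames: F F F F . . F F F F F F . . → 10 faults.
10 > 9: adding a frame increased faults — Belady's anomaly.

9, 10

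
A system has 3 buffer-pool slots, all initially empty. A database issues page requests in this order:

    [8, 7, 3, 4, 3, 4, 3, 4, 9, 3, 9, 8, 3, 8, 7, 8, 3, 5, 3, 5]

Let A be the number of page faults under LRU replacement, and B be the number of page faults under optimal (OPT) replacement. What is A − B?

1

Under LRU: F F F F . . . . F . . F . . F . . F . . → 8 faults.
Under OPT: F F F F . . . . F . . . . . F . . F . . → 7 faults.
A − B = 8 − 7 = 1.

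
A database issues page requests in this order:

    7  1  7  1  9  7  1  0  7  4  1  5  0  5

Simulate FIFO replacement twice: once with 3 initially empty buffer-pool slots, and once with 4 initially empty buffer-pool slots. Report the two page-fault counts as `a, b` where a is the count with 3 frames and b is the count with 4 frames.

3 frames: F F . . F . . F F F F F F . → 9 faults.
4 frames: F F . . F . . F . F . F . . → 6 faults.
6 < 9: adding a frame reduced faults, as is typical.

9, 6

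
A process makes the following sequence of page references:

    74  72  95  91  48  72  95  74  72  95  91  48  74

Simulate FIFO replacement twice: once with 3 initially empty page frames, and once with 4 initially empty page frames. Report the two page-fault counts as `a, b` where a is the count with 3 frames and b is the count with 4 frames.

3 frames: F F F F F F F F . . F F . → 10 faults.
4 frames: F F F F F . . F F F F F F → 11 faults.
11 > 10: adding a frame increased faults — Belady's anomaly.

10, 11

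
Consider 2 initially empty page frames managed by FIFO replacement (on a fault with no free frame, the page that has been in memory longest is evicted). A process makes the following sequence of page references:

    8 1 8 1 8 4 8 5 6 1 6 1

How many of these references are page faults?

7

8 → miss, frames {8}
1 → miss, frames {8,1}
8 → hit
1 → hit
8 → hit
4 → miss, evict 8, frames {1,4}
8 → miss, evict 1, frames {4,8}
5 → miss, evict 4, frames {8,5}
6 → miss, evict 8, frames {5,6}
1 → miss, evict 5, frames {6,1}
6 → hit
1 → hit
Page faults: 7.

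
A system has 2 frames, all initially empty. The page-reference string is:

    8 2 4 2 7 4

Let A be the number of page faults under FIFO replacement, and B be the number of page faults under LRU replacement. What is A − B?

-1

Under FIFO: F F F . F . → 4 faults.
Under LRU: F F F . F F → 5 faults.
A − B = 4 − 5 = -1.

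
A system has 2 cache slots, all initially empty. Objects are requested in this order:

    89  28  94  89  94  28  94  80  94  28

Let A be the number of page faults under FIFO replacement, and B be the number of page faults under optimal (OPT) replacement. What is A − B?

2

Under FIFO: F F F F . F F F . F → 8 faults.
Under OPT: F F F . . F . F . F → 6 faults.
A − B = 8 − 6 = 2.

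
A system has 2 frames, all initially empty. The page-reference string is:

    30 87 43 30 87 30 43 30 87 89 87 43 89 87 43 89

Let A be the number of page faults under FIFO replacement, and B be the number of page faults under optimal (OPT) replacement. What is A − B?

2

Under FIFO: F F F F F . F F F F . F . F . F → 12 faults.
Under OPT: F F F . F . F . F F . F . F . F → 10 faults.
A − B = 12 − 10 = 2.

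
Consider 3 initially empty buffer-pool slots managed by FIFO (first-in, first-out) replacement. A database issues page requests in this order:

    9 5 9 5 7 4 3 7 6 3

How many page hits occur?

9 -> miss, frames (9)
5 -> miss, frames (9 5)
9 -> hit
5 -> hit
7 -> miss, frames (9 5 7)
4 -> miss, evict 9, frames (5 7 4)
3 -> miss, evict 5, frames (7 4 3)
7 -> hit
6 -> miss, evict 7, frames (4 3 6)
3 -> hit
Hits: 4.

4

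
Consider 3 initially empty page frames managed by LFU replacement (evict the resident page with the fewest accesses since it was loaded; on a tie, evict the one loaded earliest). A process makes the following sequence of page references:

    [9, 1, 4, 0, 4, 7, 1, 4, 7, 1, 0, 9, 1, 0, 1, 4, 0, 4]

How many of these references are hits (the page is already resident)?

9 -> fault, frames (9)
1 -> fault, frames (9 1)
4 -> fault, frames (9 1 4)
0 -> fault, evict 9, frames (1 4 0)
4 -> hit
7 -> fault, evict 1, frames (4 0 7)
1 -> fault, evict 0, frames (4 7 1)
4 -> hit
7 -> hit
1 -> hit
0 -> fault, evict 7, frames (4 1 0)
9 -> fault, evict 0, frames (4 1 9)
1 -> hit
0 -> fault, evict 9, frames (4 1 0)
1 -> hit
4 -> hit
0 -> hit
4 -> hit
Hits: 9.

9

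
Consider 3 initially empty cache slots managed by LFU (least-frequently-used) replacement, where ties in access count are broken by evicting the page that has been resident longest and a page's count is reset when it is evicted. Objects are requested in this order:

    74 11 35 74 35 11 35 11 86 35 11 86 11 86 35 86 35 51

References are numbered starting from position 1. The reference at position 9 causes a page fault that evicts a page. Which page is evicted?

74

pos 1: 74: miss, frames {74}
pos 2: 11: miss, frames {74,11}
pos 3: 35: miss, frames {74,11,35}
pos 4: 74: hit
pos 5: 35: hit
pos 6: 11: hit
pos 7: 35: hit
pos 8: 11: hit
pos 9: 86: miss, evict 74, frames {11,35,86}
At position 9, page 74 is evicted.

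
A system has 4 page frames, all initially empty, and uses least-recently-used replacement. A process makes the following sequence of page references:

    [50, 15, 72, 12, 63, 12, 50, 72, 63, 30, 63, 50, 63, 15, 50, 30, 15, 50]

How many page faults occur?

8

50 -> miss, frames [50]
15 -> miss, frames [50, 15]
72 -> miss, frames [50, 15, 72]
12 -> miss, frames [50, 15, 72, 12]
63 -> miss, evict 50, frames [15, 72, 12, 63]
12 -> hit
50 -> miss, evict 15, frames [72, 63, 12, 50]
72 -> hit
63 -> hit
30 -> miss, evict 12, frames [50, 72, 63, 30]
63 -> hit
50 -> hit
63 -> hit
15 -> miss, evict 72, frames [30, 50, 63, 15]
50 -> hit
30 -> hit
15 -> hit
50 -> hit
Page faults: 8.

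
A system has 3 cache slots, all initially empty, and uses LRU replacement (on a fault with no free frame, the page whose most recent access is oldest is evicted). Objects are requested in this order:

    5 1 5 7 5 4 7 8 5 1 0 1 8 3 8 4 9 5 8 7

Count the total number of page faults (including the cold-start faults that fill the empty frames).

15

5 -> fault, frames (5)
1 -> fault, frames (5 1)
5 -> hit
7 -> fault, frames (1 5 7)
5 -> hit
4 -> fault, evict 1, frames (7 5 4)
7 -> hit
8 -> fault, evict 5, frames (4 7 8)
5 -> fault, evict 4, frames (7 8 5)
1 -> fault, evict 7, frames (8 5 1)
0 -> fault, evict 8, frames (5 1 0)
1 -> hit
8 -> fault, evict 5, frames (0 1 8)
3 -> fault, evict 0, frames (1 8 3)
8 -> hit
4 -> fault, evict 1, frames (3 8 4)
9 -> fault, evict 3, frames (8 4 9)
5 -> fault, evict 8, frames (4 9 5)
8 -> fault, evict 4, frames (9 5 8)
7 -> fault, evict 9, frames (5 8 7)
Page faults: 15.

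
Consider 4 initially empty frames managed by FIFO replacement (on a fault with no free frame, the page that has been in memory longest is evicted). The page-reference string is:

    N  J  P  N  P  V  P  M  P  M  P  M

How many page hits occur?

N -> fault, frames {N}
J -> fault, frames {N,J}
P -> fault, frames {N,J,P}
N -> hit
P -> hit
V -> fault, frames {N,J,P,V}
P -> hit
M -> fault, evict N, frames {J,P,V,M}
P -> hit
M -> hit
P -> hit
M -> hit
Hits: 7.

7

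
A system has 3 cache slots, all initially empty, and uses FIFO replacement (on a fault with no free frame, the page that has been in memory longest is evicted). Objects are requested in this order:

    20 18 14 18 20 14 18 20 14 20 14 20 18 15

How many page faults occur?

20: miss, frames {20}
18: miss, frames {20,18}
14: miss, frames {20,18,14}
18: hit
20: hit
14: hit
18: hit
20: hit
14: hit
20: hit
14: hit
20: hit
18: hit
15: miss, evict 20, frames {18,14,15}
Page faults: 4.

4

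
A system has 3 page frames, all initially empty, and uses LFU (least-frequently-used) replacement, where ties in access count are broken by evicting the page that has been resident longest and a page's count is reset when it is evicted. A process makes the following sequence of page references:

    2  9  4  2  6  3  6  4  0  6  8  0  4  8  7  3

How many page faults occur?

2: miss, frames [2]
9: miss, frames [2, 9]
4: miss, frames [2, 9, 4]
2: hit
6: miss, evict 9, frames [2, 4, 6]
3: miss, evict 4, frames [2, 6, 3]
6: hit
4: miss, evict 3, frames [2, 6, 4]
0: miss, evict 4, frames [2, 6, 0]
6: hit
8: miss, evict 0, frames [2, 6, 8]
0: miss, evict 8, frames [2, 6, 0]
4: miss, evict 0, frames [2, 6, 4]
8: miss, evict 4, frames [2, 6, 8]
7: miss, evict 8, frames [2, 6, 7]
3: miss, evict 7, frames [2, 6, 3]
Page faults: 13.

13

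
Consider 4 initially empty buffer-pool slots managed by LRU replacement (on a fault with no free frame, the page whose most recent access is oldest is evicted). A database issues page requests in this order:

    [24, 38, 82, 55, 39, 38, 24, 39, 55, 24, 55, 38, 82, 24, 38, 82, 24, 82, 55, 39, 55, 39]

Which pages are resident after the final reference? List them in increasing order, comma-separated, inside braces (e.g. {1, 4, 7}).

{24, 39, 55, 82}

24 -> fault, frames (24)
38 -> fault, frames (24 38)
82 -> fault, frames (24 38 82)
55 -> fault, frames (24 38 82 55)
39 -> fault, evict 24, frames (38 82 55 39)
38 -> hit
24 -> fault, evict 82, frames (55 39 38 24)
39 -> hit
55 -> hit
24 -> hit
55 -> hit
38 -> hit
82 -> fault, evict 39, frames (24 55 38 82)
24 -> hit
38 -> hit
82 -> hit
24 -> hit
82 -> hit
55 -> hit
39 -> fault, evict 38, frames (24 82 55 39)
55 -> hit
39 -> hit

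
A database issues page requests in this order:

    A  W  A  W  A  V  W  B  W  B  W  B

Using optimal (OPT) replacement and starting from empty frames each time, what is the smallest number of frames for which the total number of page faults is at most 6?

f=1: 12 faults
f=2: 4 faults
f=3: 4 faults
f=4: 4 faults
Smallest f with faults ≤ 6 is 2.

2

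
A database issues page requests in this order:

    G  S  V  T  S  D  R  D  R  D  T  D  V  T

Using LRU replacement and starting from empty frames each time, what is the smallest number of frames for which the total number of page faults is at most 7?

f=1: 14 faults
f=2: 10 faults
f=3: 8 faults
f=4: 7 faults
f=5: 6 faults
f=6: 6 faults
Smallest f with faults ≤ 7 is 4.

4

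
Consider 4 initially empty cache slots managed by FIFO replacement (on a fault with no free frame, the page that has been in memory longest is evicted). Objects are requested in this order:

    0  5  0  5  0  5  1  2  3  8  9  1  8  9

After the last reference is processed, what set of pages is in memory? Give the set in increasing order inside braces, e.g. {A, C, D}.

0: miss, frames [0]
5: miss, frames [0, 5]
0: hit
5: hit
0: hit
5: hit
1: miss, frames [0, 5, 1]
2: miss, frames [0, 5, 1, 2]
3: miss, evict 0, frames [5, 1, 2, 3]
8: miss, evict 5, frames [1, 2, 3, 8]
9: miss, evict 1, frames [2, 3, 8, 9]
1: miss, evict 2, frames [3, 8, 9, 1]
8: hit
9: hit

{1, 3, 8, 9}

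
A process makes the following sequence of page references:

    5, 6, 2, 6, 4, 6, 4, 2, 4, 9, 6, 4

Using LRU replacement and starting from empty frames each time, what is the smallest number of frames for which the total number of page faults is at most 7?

f=1: 12 faults
f=2: 8 faults
f=3: 6 faults
f=4: 5 faults
f=5: 5 faults
Smallest f with faults ≤ 7 is 3.

3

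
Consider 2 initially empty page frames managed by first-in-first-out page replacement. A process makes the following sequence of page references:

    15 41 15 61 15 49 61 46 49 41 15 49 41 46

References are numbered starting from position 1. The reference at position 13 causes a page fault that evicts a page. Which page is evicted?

15

pos 1: 15: miss, frames {15}
pos 2: 41: miss, frames {15,41}
pos 3: 15: hit
pos 4: 61: miss, evict 15, frames {41,61}
pos 5: 15: miss, evict 41, frames {61,15}
pos 6: 49: miss, evict 61, frames {15,49}
pos 7: 61: miss, evict 15, frames {49,61}
pos 8: 46: miss, evict 49, frames {61,46}
pos 9: 49: miss, evict 61, frames {46,49}
pos 10: 41: miss, evict 46, frames {49,41}
pos 11: 15: miss, evict 49, frames {41,15}
pos 12: 49: miss, evict 41, frames {15,49}
pos 13: 41: miss, evict 15, frames {49,41}
At position 13, page 15 is evicted.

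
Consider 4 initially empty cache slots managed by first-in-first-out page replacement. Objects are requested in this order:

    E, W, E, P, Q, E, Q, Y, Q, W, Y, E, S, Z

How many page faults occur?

8

E -> fault, frames [E]
W -> fault, frames [E, W]
E -> hit
P -> fault, frames [E, W, P]
Q -> fault, frames [E, W, P, Q]
E -> hit
Q -> hit
Y -> fault, evict E, frames [W, P, Q, Y]
Q -> hit
W -> hit
Y -> hit
E -> fault, evict W, frames [P, Q, Y, E]
S -> fault, evict P, frames [Q, Y, E, S]
Z -> fault, evict Q, frames [Y, E, S, Z]
Page faults: 8.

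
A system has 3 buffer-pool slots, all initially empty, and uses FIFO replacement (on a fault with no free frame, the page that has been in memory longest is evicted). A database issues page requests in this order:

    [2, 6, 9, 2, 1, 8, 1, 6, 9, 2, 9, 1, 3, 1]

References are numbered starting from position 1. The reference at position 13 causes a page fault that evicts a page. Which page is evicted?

pos 1: 2: miss, frames (2)
pos 2: 6: miss, frames (2 6)
pos 3: 9: miss, frames (2 6 9)
pos 4: 2: hit
pos 5: 1: miss, evict 2, frames (6 9 1)
pos 6: 8: miss, evict 6, frames (9 1 8)
pos 7: 1: hit
pos 8: 6: miss, evict 9, frames (1 8 6)
pos 9: 9: miss, evict 1, frames (8 6 9)
pos 10: 2: miss, evict 8, frames (6 9 2)
pos 11: 9: hit
pos 12: 1: miss, evict 6, frames (9 2 1)
pos 13: 3: miss, evict 9, frames (2 1 3)
At position 13, page 9 is evicted.

9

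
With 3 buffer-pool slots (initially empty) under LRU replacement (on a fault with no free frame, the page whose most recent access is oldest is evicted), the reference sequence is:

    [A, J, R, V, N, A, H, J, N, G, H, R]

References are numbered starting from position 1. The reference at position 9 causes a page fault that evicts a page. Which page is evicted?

pos 1: A → fault, frames {A}
pos 2: J → fault, frames {A,J}
pos 3: R → fault, frames {A,J,R}
pos 4: V → fault, evict A, frames {J,R,V}
pos 5: N → fault, evict J, frames {R,V,N}
pos 6: A → fault, evict R, frames {V,N,A}
pos 7: H → fault, evict V, frames {N,A,H}
pos 8: J → fault, evict N, frames {A,H,J}
pos 9: N → fault, evict A, frames {H,J,N}
At position 9, page A is evicted.

A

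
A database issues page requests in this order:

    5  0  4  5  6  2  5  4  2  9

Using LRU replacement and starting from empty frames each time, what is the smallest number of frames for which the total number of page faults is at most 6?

f=1: 10 faults
f=2: 10 faults
f=3: 7 faults
f=4: 6 faults
f=5: 6 faults
f=6: 6 faults
Smallest f with faults ≤ 6 is 4.

4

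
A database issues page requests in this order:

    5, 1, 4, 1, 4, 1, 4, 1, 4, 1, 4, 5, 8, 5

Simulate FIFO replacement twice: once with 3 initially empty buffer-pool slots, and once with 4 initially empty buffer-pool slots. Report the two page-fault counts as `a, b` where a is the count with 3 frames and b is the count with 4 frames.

3 frames: F F F . . . . . . . . . F F → 5 faults.
4 frames: F F F . . . . . . . . . F . → 4 faults.
4 < 5: adding a frame reduced faults, as is typical.

5, 4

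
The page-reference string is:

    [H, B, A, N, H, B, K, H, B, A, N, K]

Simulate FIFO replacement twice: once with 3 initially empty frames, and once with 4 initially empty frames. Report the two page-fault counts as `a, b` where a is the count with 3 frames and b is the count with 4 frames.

9, 10

3 frames: F F F F F F F . . F F . → 9 faults.
4 frames: F F F F . . F F F F F F → 10 faults.
10 > 9: adding a frame increased faults — Belady's anomaly.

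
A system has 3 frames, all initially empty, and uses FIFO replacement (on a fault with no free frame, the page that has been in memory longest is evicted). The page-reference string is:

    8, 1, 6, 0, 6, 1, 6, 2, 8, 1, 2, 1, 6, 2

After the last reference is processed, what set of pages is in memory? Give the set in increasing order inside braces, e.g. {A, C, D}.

{1, 2, 6}

8: fault, frames {8}
1: fault, frames {8,1}
6: fault, frames {8,1,6}
0: fault, evict 8, frames {1,6,0}
6: hit
1: hit
6: hit
2: fault, evict 1, frames {6,0,2}
8: fault, evict 6, frames {0,2,8}
1: fault, evict 0, frames {2,8,1}
2: hit
1: hit
6: fault, evict 2, frames {8,1,6}
2: fault, evict 8, frames {1,6,2}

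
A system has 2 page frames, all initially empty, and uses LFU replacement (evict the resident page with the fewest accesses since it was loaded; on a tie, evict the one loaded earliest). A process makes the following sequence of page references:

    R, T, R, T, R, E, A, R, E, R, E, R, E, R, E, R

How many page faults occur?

R → miss, frames {R}
T → miss, frames {R,T}
R → hit
T → hit
R → hit
E → miss, evict T, frames {R,E}
A → miss, evict E, frames {R,A}
R → hit
E → miss, evict A, frames {R,E}
R → hit
E → hit
R → hit
E → hit
R → hit
E → hit
R → hit
Page faults: 5.

5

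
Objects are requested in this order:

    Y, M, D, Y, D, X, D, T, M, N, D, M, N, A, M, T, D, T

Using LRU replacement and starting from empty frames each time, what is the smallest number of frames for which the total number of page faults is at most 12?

f=1: 18 faults
f=2: 15 faults
f=3: 11 faults
f=4: 10 faults
f=5: 7 faults
f=6: 7 faults
f=7: 7 faults
Smallest f with faults ≤ 12 is 3.

3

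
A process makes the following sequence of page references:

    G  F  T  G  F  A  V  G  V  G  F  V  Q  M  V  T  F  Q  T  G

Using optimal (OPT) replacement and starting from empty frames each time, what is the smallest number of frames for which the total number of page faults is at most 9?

f=1: 20 faults
f=2: 13 faults
f=3: 10 faults
f=4: 9 faults
f=5: 8 faults
f=6: 7 faults
f=7: 7 faults
Smallest f with faults ≤ 9 is 4.

4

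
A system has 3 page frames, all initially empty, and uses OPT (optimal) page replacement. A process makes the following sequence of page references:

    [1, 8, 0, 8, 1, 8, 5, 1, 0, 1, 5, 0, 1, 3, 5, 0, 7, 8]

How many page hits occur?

11

1: fault, frames (1)
8: fault, frames (1 8)
0: fault, frames (1 8 0)
8: hit
1: hit
8: hit
5: fault, evict 8, frames (1 0 5)
1: hit
0: hit
1: hit
5: hit
0: hit
1: hit
3: fault, evict 1, frames (0 5 3)
5: hit
0: hit
7: fault, evict 3, frames (0 5 7)
8: fault, evict 7, frames (0 5 8)
Hits: 11.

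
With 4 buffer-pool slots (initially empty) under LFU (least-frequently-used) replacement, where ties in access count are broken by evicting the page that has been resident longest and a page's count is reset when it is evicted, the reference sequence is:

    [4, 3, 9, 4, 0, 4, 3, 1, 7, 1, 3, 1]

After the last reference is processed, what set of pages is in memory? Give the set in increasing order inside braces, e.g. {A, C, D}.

{1, 3, 4, 7}

4: miss, frames [4]
3: miss, frames [4, 3]
9: miss, frames [4, 3, 9]
4: hit
0: miss, frames [4, 3, 9, 0]
4: hit
3: hit
1: miss, evict 9, frames [4, 3, 0, 1]
7: miss, evict 0, frames [4, 3, 1, 7]
1: hit
3: hit
1: hit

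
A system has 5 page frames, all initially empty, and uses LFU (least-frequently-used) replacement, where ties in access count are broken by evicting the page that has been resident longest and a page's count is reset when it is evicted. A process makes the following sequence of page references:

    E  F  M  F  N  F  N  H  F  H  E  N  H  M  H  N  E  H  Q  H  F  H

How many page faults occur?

E → fault, frames [E]
F → fault, frames [E, F]
M → fault, frames [E, F, M]
F → hit
N → fault, frames [E, F, M, N]
F → hit
N → hit
H → fault, frames [E, F, M, N, H]
F → hit
H → hit
E → hit
N → hit
H → hit
M → hit
H → hit
N → hit
E → hit
H → hit
Q → fault, evict M, frames [E, F, N, H, Q]
H → hit
F → hit
H → hit
Page faults: 6.

6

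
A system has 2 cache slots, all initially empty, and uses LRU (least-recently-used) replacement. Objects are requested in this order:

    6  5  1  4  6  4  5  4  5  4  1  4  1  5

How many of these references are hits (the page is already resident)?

6 -> miss, frames {6}
5 -> miss, frames {6,5}
1 -> miss, evict 6, frames {5,1}
4 -> miss, evict 5, frames {1,4}
6 -> miss, evict 1, frames {4,6}
4 -> hit
5 -> miss, evict 6, frames {4,5}
4 -> hit
5 -> hit
4 -> hit
1 -> miss, evict 5, frames {4,1}
4 -> hit
1 -> hit
5 -> miss, evict 4, frames {1,5}
Hits: 6.

6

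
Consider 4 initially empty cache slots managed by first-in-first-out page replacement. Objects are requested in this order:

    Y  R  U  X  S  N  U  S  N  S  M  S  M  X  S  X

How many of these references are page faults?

Y → fault, frames (Y)
R → fault, frames (Y R)
U → fault, frames (Y R U)
X → fault, frames (Y R U X)
S → fault, evict Y, frames (R U X S)
N → fault, evict R, frames (U X S N)
U → hit
S → hit
N → hit
S → hit
M → fault, evict U, frames (X S N M)
S → hit
M → hit
X → hit
S → hit
X → hit
Page faults: 7.

7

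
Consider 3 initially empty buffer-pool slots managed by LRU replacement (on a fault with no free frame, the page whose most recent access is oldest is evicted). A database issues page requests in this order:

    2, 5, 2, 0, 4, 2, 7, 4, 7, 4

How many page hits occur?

5

2 -> miss, frames [2]
5 -> miss, frames [2, 5]
2 -> hit
0 -> miss, frames [5, 2, 0]
4 -> miss, evict 5, frames [2, 0, 4]
2 -> hit
7 -> miss, evict 0, frames [4, 2, 7]
4 -> hit
7 -> hit
4 -> hit
Hits: 5.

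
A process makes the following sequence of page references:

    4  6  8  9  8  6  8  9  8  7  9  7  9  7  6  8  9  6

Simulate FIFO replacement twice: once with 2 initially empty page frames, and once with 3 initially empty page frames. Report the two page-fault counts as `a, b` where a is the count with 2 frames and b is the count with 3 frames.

12, 8

2 frames: F F F F . F F F . F . . . . F F F F → 12 faults.
3 frames: F F F F . . . . . F . . . . F F F . → 8 faults.
8 < 12: adding a frame reduced faults, as is typical.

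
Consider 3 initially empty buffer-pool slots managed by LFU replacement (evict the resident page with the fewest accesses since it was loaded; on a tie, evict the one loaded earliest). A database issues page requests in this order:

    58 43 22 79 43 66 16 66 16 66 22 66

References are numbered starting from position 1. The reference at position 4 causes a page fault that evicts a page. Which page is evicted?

pos 1: 58: fault, frames [58]
pos 2: 43: fault, frames [58, 43]
pos 3: 22: fault, frames [58, 43, 22]
pos 4: 79: fault, evict 58, frames [43, 22, 79]
At position 4, page 58 is evicted.

58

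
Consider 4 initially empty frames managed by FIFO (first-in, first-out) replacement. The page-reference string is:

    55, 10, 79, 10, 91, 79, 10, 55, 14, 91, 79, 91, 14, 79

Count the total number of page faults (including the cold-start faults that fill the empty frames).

55: miss, frames {55}
10: miss, frames {55,10}
79: miss, frames {55,10,79}
10: hit
91: miss, frames {55,10,79,91}
79: hit
10: hit
55: hit
14: miss, evict 55, frames {10,79,91,14}
91: hit
79: hit
91: hit
14: hit
79: hit
Page faults: 5.

5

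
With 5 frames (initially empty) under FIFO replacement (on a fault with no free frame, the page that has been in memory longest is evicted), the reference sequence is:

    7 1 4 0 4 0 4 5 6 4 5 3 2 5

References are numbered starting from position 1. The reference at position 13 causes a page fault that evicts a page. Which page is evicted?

4

pos 1: 7 -> fault, frames [7]
pos 2: 1 -> fault, frames [7, 1]
pos 3: 4 -> fault, frames [7, 1, 4]
pos 4: 0 -> fault, frames [7, 1, 4, 0]
pos 5: 4 -> hit
pos 6: 0 -> hit
pos 7: 4 -> hit
pos 8: 5 -> fault, frames [7, 1, 4, 0, 5]
pos 9: 6 -> fault, evict 7, frames [1, 4, 0, 5, 6]
pos 10: 4 -> hit
pos 11: 5 -> hit
pos 12: 3 -> fault, evict 1, frames [4, 0, 5, 6, 3]
pos 13: 2 -> fault, evict 4, frames [0, 5, 6, 3, 2]
At position 13, page 4 is evicted.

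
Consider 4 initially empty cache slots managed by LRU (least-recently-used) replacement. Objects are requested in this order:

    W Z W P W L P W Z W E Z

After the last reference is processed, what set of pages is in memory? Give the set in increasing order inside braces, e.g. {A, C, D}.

W → fault, frames (W)
Z → fault, frames (W Z)
W → hit
P → fault, frames (Z W P)
W → hit
L → fault, frames (Z P W L)
P → hit
W → hit
Z → hit
W → hit
E → fault, evict L, frames (P Z W E)
Z → hit

{E, P, W, Z}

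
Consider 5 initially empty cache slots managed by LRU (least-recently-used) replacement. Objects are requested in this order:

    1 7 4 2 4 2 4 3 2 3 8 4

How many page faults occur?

6

1 → miss, frames [1]
7 → miss, frames [1, 7]
4 → miss, frames [1, 7, 4]
2 → miss, frames [1, 7, 4, 2]
4 → hit
2 → hit
4 → hit
3 → miss, frames [1, 7, 2, 4, 3]
2 → hit
3 → hit
8 → miss, evict 1, frames [7, 4, 2, 3, 8]
4 → hit
Page faults: 6.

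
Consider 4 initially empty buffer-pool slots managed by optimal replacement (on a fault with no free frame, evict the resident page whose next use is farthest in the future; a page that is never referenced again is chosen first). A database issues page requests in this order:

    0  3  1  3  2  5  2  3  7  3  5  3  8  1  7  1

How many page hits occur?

9

0 → fault, frames {0}
3 → fault, frames {0,3}
1 → fault, frames {0,3,1}
3 → hit
2 → fault, frames {0,3,1,2}
5 → fault, evict 0, frames {3,1,2,5}
2 → hit
3 → hit
7 → fault, evict 2, frames {3,1,5,7}
3 → hit
5 → hit
3 → hit
8 → fault, evict 5, frames {3,1,7,8}
1 → hit
7 → hit
1 → hit
Hits: 9.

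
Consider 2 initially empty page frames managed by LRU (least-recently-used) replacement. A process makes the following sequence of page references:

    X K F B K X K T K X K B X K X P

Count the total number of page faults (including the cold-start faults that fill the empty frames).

X: fault, frames [X]
K: fault, frames [X, K]
F: fault, evict X, frames [K, F]
B: fault, evict K, frames [F, B]
K: fault, evict F, frames [B, K]
X: fault, evict B, frames [K, X]
K: hit
T: fault, evict X, frames [K, T]
K: hit
X: fault, evict T, frames [K, X]
K: hit
B: fault, evict X, frames [K, B]
X: fault, evict K, frames [B, X]
K: fault, evict B, frames [X, K]
X: hit
P: fault, evict K, frames [X, P]
Page faults: 12.

12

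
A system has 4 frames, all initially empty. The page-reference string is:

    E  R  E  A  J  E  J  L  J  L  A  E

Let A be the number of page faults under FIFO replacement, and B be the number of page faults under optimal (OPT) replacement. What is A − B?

1

Under FIFO: F F . F F . . F . . . F → 6 faults.
Under OPT: F F . F F . . F . . . . → 5 faults.
A − B = 6 − 5 = 1.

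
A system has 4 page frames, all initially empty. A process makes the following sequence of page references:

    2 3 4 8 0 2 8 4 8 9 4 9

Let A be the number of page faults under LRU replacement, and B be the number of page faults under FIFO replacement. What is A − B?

Under LRU: F F F F F F . . . F . . → 7 faults.
Under FIFO: F F F F F F . . . F F . → 8 faults.
A − B = 7 − 8 = -1.

-1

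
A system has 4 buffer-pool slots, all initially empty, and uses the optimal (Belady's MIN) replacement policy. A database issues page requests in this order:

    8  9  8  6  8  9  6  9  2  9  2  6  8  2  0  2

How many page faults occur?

5

8 -> miss, frames (8)
9 -> miss, frames (8 9)
8 -> hit
6 -> miss, frames (8 9 6)
8 -> hit
9 -> hit
6 -> hit
9 -> hit
2 -> miss, frames (8 9 6 2)
9 -> hit
2 -> hit
6 -> hit
8 -> hit
2 -> hit
0 -> miss, evict 6, frames (8 9 2 0)
2 -> hit
Page faults: 5.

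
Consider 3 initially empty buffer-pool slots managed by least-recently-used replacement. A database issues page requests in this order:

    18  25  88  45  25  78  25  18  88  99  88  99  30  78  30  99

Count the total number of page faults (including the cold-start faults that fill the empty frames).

18 → miss, frames {18}
25 → miss, frames {18,25}
88 → miss, frames {18,25,88}
45 → miss, evict 18, frames {25,88,45}
25 → hit
78 → miss, evict 88, frames {45,25,78}
25 → hit
18 → miss, evict 45, frames {78,25,18}
88 → miss, evict 78, frames {25,18,88}
99 → miss, evict 25, frames {18,88,99}
88 → hit
99 → hit
30 → miss, evict 18, frames {88,99,30}
78 → miss, evict 88, frames {99,30,78}
30 → hit
99 → hit
Page faults: 10.

10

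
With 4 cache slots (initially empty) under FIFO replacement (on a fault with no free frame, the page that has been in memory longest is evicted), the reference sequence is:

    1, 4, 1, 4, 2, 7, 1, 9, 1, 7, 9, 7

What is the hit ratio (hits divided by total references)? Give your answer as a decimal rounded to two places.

1: fault, frames (1)
4: fault, frames (1 4)
1: hit
4: hit
2: fault, frames (1 4 2)
7: fault, frames (1 4 2 7)
1: hit
9: fault, evict 1, frames (4 2 7 9)
1: fault, evict 4, frames (2 7 9 1)
7: hit
9: hit
7: hit
Hits: 6 of 12 references → 6/12 = 0.5000.

0.50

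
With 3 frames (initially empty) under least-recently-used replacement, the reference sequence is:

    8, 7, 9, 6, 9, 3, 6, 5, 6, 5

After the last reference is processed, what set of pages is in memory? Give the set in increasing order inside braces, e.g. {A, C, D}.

{3, 5, 6}

8: fault, frames (8)
7: fault, frames (8 7)
9: fault, frames (8 7 9)
6: fault, evict 8, frames (7 9 6)
9: hit
3: fault, evict 7, frames (6 9 3)
6: hit
5: fault, evict 9, frames (3 6 5)
6: hit
5: hit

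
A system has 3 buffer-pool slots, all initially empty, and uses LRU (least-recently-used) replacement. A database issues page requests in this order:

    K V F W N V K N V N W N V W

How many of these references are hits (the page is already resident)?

K: fault, frames [K]
V: fault, frames [K, V]
F: fault, frames [K, V, F]
W: fault, evict K, frames [V, F, W]
N: fault, evict V, frames [F, W, N]
V: fault, evict F, frames [W, N, V]
K: fault, evict W, frames [N, V, K]
N: hit
V: hit
N: hit
W: fault, evict K, frames [V, N, W]
N: hit
V: hit
W: hit
Hits: 6.

6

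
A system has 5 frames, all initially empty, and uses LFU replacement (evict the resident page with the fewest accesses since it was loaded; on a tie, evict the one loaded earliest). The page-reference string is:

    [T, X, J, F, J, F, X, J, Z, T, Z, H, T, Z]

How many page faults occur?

7

T: miss, frames [T]
X: miss, frames [T, X]
J: miss, frames [T, X, J]
F: miss, frames [T, X, J, F]
J: hit
F: hit
X: hit
J: hit
Z: miss, frames [T, X, J, F, Z]
T: hit
Z: hit
H: miss, evict T, frames [X, J, F, Z, H]
T: miss, evict H, frames [X, J, F, Z, T]
Z: hit
Page faults: 7.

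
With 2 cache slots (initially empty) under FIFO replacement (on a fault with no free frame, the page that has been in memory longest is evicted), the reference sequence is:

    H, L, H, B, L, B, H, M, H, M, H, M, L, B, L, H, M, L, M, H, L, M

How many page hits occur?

H: fault, frames (H)
L: fault, frames (H L)
H: hit
B: fault, evict H, frames (L B)
L: hit
B: hit
H: fault, evict L, frames (B H)
M: fault, evict B, frames (H M)
H: hit
M: hit
H: hit
M: hit
L: fault, evict H, frames (M L)
B: fault, evict M, frames (L B)
L: hit
H: fault, evict L, frames (B H)
M: fault, evict B, frames (H M)
L: fault, evict H, frames (M L)
M: hit
H: fault, evict M, frames (L H)
L: hit
M: fault, evict L, frames (H M)
Hits: 10.

10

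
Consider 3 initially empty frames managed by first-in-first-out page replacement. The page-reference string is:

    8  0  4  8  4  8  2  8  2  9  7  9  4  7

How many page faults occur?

8

8: fault, frames {8}
0: fault, frames {8,0}
4: fault, frames {8,0,4}
8: hit
4: hit
8: hit
2: fault, evict 8, frames {0,4,2}
8: fault, evict 0, frames {4,2,8}
2: hit
9: fault, evict 4, frames {2,8,9}
7: fault, evict 2, frames {8,9,7}
9: hit
4: fault, evict 8, frames {9,7,4}
7: hit
Page faults: 8.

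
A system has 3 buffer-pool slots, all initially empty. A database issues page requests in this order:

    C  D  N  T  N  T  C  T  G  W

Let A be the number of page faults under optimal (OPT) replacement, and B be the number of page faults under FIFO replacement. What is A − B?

-1

Under OPT: F F F F . . . . F F → 6 faults.
Under FIFO: F F F F . . F . F F → 7 faults.
A − B = 6 − 7 = -1.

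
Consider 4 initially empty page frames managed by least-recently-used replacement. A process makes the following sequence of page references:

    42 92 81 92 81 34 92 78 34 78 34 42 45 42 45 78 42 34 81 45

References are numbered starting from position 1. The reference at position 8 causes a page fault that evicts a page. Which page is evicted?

pos 1: 42 -> miss, frames {42}
pos 2: 92 -> miss, frames {42,92}
pos 3: 81 -> miss, frames {42,92,81}
pos 4: 92 -> hit
pos 5: 81 -> hit
pos 6: 34 -> miss, frames {42,92,81,34}
pos 7: 92 -> hit
pos 8: 78 -> miss, evict 42, frames {81,34,92,78}
At position 8, page 42 is evicted.

42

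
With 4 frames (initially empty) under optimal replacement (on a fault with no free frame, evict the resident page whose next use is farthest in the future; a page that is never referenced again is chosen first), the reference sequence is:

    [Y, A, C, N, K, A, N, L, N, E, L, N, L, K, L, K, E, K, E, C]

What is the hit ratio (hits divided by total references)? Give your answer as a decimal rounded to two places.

0.60

Y: fault, frames (Y)
A: fault, frames (Y A)
C: fault, frames (Y A C)
N: fault, frames (Y A C N)
K: fault, evict Y, frames (A C N K)
A: hit
N: hit
L: fault, evict A, frames (C N K L)
N: hit
E: fault, evict C, frames (N K L E)
L: hit
N: hit
L: hit
K: hit
L: hit
K: hit
E: hit
K: hit
E: hit
C: fault, evict E, frames (N K L C)
Hits: 12 of 20 references → 12/20 = 0.6000.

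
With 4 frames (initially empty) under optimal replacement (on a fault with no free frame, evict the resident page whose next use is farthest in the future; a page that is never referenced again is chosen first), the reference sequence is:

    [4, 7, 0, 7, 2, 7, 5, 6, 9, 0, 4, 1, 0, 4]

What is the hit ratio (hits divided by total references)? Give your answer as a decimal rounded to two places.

4 → miss, frames [4]
7 → miss, frames [4, 7]
0 → miss, frames [4, 7, 0]
7 → hit
2 → miss, frames [4, 7, 0, 2]
7 → hit
5 → miss, evict 2, frames [4, 7, 0, 5]
6 → miss, evict 5, frames [4, 7, 0, 6]
9 → miss, evict 6, frames [4, 7, 0, 9]
0 → hit
4 → hit
1 → miss, evict 9, frames [4, 7, 0, 1]
0 → hit
4 → hit
Hits: 6 of 14 references → 6/14 = 0.4286.

0.43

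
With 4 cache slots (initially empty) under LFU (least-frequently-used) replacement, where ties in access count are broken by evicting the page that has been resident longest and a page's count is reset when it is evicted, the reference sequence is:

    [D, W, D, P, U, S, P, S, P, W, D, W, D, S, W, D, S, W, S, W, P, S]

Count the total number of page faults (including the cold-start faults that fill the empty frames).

D -> fault, frames (D)
W -> fault, frames (D W)
D -> hit
P -> fault, frames (D W P)
U -> fault, frames (D W P U)
S -> fault, evict W, frames (D P U S)
P -> hit
S -> hit
P -> hit
W -> fault, evict U, frames (D P S W)
D -> hit
W -> hit
D -> hit
S -> hit
W -> hit
D -> hit
S -> hit
W -> hit
S -> hit
W -> hit
P -> hit
S -> hit
Page faults: 6.

6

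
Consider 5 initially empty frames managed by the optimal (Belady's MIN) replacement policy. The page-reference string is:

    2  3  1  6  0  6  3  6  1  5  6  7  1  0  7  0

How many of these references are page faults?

2 → fault, frames {2}
3 → fault, frames {2,3}
1 → fault, frames {2,3,1}
6 → fault, frames {2,3,1,6}
0 → fault, frames {2,3,1,6,0}
6 → hit
3 → hit
6 → hit
1 → hit
5 → fault, evict 3, frames {2,1,6,0,5}
6 → hit
7 → fault, evict 5, frames {2,1,6,0,7}
1 → hit
0 → hit
7 → hit
0 → hit
Page faults: 7.

7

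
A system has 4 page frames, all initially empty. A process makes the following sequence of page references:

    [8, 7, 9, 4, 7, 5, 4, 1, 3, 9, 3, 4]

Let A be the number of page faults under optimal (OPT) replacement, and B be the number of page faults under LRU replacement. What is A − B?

-1

Under OPT: F F F F . F . F F . . . → 7 faults.
Under LRU: F F F F . F . F F F . . → 8 faults.
A − B = 7 − 8 = -1.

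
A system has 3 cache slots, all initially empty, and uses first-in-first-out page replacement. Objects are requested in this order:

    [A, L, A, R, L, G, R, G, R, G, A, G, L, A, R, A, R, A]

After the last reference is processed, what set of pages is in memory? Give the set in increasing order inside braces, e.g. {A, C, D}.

{A, L, R}

A -> miss, frames {A}
L -> miss, frames {A,L}
A -> hit
R -> miss, frames {A,L,R}
L -> hit
G -> miss, evict A, frames {L,R,G}
R -> hit
G -> hit
R -> hit
G -> hit
A -> miss, evict L, frames {R,G,A}
G -> hit
L -> miss, evict R, frames {G,A,L}
A -> hit
R -> miss, evict G, frames {A,L,R}
A -> hit
R -> hit
A -> hit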